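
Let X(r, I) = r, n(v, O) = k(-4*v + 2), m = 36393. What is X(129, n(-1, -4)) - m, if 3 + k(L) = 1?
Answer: -36264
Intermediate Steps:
k(L) = -2 (k(L) = -3 + 1 = -2)
n(v, O) = -2
X(129, n(-1, -4)) - m = 129 - 1*36393 = 129 - 36393 = -36264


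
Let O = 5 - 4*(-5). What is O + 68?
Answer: 93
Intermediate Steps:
O = 25 (O = 5 + 20 = 25)
O + 68 = 25 + 68 = 93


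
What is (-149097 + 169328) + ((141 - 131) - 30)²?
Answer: 20631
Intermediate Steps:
(-149097 + 169328) + ((141 - 131) - 30)² = 20231 + (10 - 30)² = 20231 + (-20)² = 20231 + 400 = 20631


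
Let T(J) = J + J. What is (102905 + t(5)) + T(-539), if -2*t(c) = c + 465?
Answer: 101592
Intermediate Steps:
t(c) = -465/2 - c/2 (t(c) = -(c + 465)/2 = -(465 + c)/2 = -465/2 - c/2)
T(J) = 2*J
(102905 + t(5)) + T(-539) = (102905 + (-465/2 - ½*5)) + 2*(-539) = (102905 + (-465/2 - 5/2)) - 1078 = (102905 - 235) - 1078 = 102670 - 1078 = 101592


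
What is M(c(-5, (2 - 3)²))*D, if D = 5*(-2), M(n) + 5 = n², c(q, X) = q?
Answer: -200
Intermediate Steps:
M(n) = -5 + n²
D = -10
M(c(-5, (2 - 3)²))*D = (-5 + (-5)²)*(-10) = (-5 + 25)*(-10) = 20*(-10) = -200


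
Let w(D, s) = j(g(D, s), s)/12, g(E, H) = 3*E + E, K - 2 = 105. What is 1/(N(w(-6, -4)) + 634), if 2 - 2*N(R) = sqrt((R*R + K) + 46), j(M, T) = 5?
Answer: 365760/232235543 + 24*sqrt(22057)/232235543 ≈ 0.0015903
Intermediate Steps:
K = 107 (K = 2 + 105 = 107)
g(E, H) = 4*E
w(D, s) = 5/12
N(R) = 1 - sqrt(153 + R**2)/2 (N(R) = 1 - sqrt((R*R + 107) + 46)/2 = 1 - sqrt((R**2 + 107) + 46)/2 = 1 - sqrt((107 + R**2) + 46)/2 = 1 - sqrt(153 + R**2)/2)
1/(N(w(-6, -4)) + 634) = 1/((1 - sqrt(153 + (5/12)**2)/2) + 634) = 1/((1 - sqrt(153 + 25/144)/2) + 634) = 1/((1 - sqrt(22057)/24) + 634) = 1/(635 - sqrt(22057)/24)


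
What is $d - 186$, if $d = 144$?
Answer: $-42$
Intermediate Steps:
$d - 186 = 144 - 186 = -42$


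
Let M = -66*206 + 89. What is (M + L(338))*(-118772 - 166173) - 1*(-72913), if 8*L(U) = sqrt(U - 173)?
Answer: 3848825028 - 284945*sqrt(165)/8 ≈ 3.8484e+9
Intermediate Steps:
L(U) = sqrt(-173 + U)/8 (L(U) = sqrt(U - 173)/8 = sqrt(-173 + U)/8)
M = -13507 (M = -13596 + 89 = -13507)
(M + L(338))*(-118772 - 166173) - 1*(-72913) = (-13507 + sqrt(-173 + 338)/8)*(-118772 - 166173) - 1*(-72913) = (-13507 + sqrt(165)/8)*(-284945) + 72913 = (3848752115 - 284945*sqrt(165)/8) + 72913 = 3848825028 - 284945*sqrt(165)/8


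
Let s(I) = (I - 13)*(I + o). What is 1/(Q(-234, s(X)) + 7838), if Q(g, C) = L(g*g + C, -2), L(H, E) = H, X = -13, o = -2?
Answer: 1/62984 ≈ 1.5877e-5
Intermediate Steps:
s(I) = (-13 + I)*(-2 + I) (s(I) = (I - 13)*(I - 2) = (-13 + I)*(-2 + I))
Q(g, C) = C + g**2 (Q(g, C) = g*g + C = g**2 + C = C + g**2)
1/(Q(-234, s(X)) + 7838) = 1/(((26 + (-13)**2 - 15*(-13)) + (-234)**2) + 7838) = 1/(((26 + 169 + 195) + 54756) + 7838) = 1/((390 + 54756) + 7838) = 1/(55146 + 7838) = 1/62984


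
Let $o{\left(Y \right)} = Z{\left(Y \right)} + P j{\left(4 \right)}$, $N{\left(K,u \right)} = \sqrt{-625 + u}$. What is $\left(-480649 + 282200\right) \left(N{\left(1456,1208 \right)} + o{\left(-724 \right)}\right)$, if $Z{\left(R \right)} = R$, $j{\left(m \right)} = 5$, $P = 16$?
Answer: $127801156 - 198449 \sqrt{583} \approx 1.2301 \cdot 10^{8}$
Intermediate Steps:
$o{\left(Y \right)} = 80 + Y$ ($o{\left(Y \right)} = Y + 16 \cdot 5 = Y + 80 = 80 + Y$)
$\left(-480649 + 282200\right) \left(N{\left(1456,1208 \right)} + o{\left(-724 \right)}\right) = \left(-480649 + 282200\right) \left(\sqrt{-625 + 1208} + \left(80 - 724\right)\right) = - 198449 \left(\sqrt{583} - 644\right) = - 198449 \left(-644 + \sqrt{583}\right) = 127801156 - 198449 \sqrt{583}$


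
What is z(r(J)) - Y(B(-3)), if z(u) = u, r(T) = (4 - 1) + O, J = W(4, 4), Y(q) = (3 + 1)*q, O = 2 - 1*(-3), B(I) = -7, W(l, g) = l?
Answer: 36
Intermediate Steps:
O = 5 (O = 2 + 3 = 5)
Y(q) = 4*q
J = 4
r(T) = 8 (r(T) = (4 - 1) + 5 = 3 + 5 = 8)
z(r(J)) - Y(B(-3)) = 8 - 4*(-7) = 8 - 1*(-28) = 8 + 28 = 36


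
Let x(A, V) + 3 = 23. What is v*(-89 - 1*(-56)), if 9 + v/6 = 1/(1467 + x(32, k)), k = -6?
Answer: 2649636/1487 ≈ 1781.9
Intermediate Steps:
x(A, V) = 20 (x(A, V) = -3 + 23 = 20)
v = -80292/1487 (v = -54 + 6/(1467 + 20) = -54 + 6/1487 = -80292/1487 ≈ -53.996)
v*(-89 - 1*(-56)) = -80292*(-89 - 1*(-56))/1487 = -80292*(-89 + 56)/1487 = -80292/1487*(-33) = 2649636/1487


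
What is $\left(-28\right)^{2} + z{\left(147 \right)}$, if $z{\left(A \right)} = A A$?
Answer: $22393$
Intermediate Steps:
$z{\left(A \right)} = A^{2}$
$\left(-28\right)^{2} + z{\left(147 \right)} = \left(-28\right)^{2} + 147^{2} = 784 + 21609 = 22393$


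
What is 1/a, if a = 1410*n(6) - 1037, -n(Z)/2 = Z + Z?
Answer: -1/34877 ≈ -2.8672e-5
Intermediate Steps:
n(Z) = -4*Z (n(Z) = -2*(Z + Z) = -4*Z)
a = -34877 (a = 1410*(-4*6) - 1037 = 1410*(-24) - 1037 = -33840 - 1037 = -34877)
1/a = 1/(-34877) = -1/34877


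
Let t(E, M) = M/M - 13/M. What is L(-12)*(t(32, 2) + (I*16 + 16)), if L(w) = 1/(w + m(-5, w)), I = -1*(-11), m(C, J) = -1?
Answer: -373/26 ≈ -14.346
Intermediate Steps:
I = 11
L(w) = 1/(-1 + w) (L(w) = 1/(w - 1) = 1/(-1 + w))
t(E, M) = 1 - 13/M
L(-12)*(t(32, 2) + (I*16 + 16)) = ((-13 + 2)/2 + (11*16 + 16))/(-1 - 12) = ((½)*(-11) + (176 + 16))/(-13) = -(-11/2 + 192)/13 = -1/13*373/2 = -373/26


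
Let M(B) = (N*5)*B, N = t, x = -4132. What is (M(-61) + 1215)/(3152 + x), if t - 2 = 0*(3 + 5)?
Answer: -121/196 ≈ -0.61735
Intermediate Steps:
t = 2 (t = 2 + 0*(3 + 5) = 2 + 0*8 = 2 + 0 = 2)
N = 2
M(B) = 10*B (M(B) = (2*5)*B = 10*B)
(M(-61) + 1215)/(3152 + x) = (10*(-61) + 1215)/(3152 - 4132) = (-610 + 1215)/(-980) = 605*(-1/980) = -121/196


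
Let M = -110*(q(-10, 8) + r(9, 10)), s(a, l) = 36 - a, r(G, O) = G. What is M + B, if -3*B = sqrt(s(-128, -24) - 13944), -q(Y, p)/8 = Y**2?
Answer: 87010 - 2*I*sqrt(3445)/3 ≈ 87010.0 - 39.129*I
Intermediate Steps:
q(Y, p) = -8*Y**2
B = -2*I*sqrt(3445)/3 (B = -sqrt((36 - 1*(-128)) - 13944)/3 = -sqrt((36 + 128) - 13944)/3 = -sqrt(164 - 13944)/3 = -2*I*sqrt(3445)/3 ≈ -39.129*I)
M = 87010 (M = -110*(-8*(-10)**2 + 9) = -110*(-8*100 + 9) = -110*(-800 + 9) = -110*(-791) = 87010)
M + B = 87010 - 2*I*sqrt(3445)/3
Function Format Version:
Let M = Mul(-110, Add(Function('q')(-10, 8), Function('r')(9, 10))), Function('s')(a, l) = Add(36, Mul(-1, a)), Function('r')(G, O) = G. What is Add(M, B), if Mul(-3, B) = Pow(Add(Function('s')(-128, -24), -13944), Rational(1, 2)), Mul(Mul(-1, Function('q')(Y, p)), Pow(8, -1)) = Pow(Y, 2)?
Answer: Add(87010, Mul(Rational(-2, 3), I, Pow(3445, Rational(1, 2)))) ≈ Add(87010., Mul(-39.129, I))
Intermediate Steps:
Function('q')(Y, p) = Mul(-8, Pow(Y, 2))
B = Mul(Rational(-2, 3), I, Pow(3445, Rational(1, 2))) (B = Mul(Rational(-1, 3), Pow(Add(Add(36, Mul(-1, -128)), -13944), Rational(1, 2))) = Mul(Rational(-1, 3), Pow(Add(Add(36, 128), -13944), Rational(1, 2))) = Mul(Rational(-1, 3), Pow(Add(164, -13944), Rational(1, 2))) = Mul(Rational(-1, 3), Pow(-13780, Rational(1, 2))) = Mul(Rational(-1, 3), Mul(2, I, Pow(3445, Rational(1, 2)))) = Mul(Rational(-2, 3), I, Pow(3445, Rational(1, 2))) ≈ Mul(-39.129, I))
M = 87010 (M = Mul(-110, Add(Mul(-8, Pow(-10, 2)), 9)) = Mul(-110, Add(Mul(-8, 100), 9)) = Mul(-110, Add(-800, 9)) = Mul(-110, -791) = 87010)
Add(M, B) = Add(87010, Mul(Rational(-2, 3), I, Pow(3445, Rational(1, 2))))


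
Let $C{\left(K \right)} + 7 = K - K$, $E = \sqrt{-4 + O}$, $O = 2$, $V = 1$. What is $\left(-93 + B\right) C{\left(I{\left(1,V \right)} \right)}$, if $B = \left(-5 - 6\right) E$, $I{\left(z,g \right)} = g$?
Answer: $651 + 77 i \sqrt{2} \approx 651.0 + 108.89 i$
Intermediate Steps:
$E = i \sqrt{2}$ ($E = \sqrt{-4 + 2} = \sqrt{-2} = i \sqrt{2} \approx 1.4142 i$)
$B = - 11 i \sqrt{2}$ ($B = \left(-5 - 6\right) i \sqrt{2} = - 11 i \sqrt{2} \approx - 15.556 i$)
$C{\left(K \right)} = -7$ ($C{\left(K \right)} = -7 + \left(K - K\right) = -7 + 0 = -7$)
$\left(-93 + B\right) C{\left(I{\left(1,V \right)} \right)} = \left(-93 - 11 i \sqrt{2}\right) \left(-7\right) = 651 + 77 i \sqrt{2}$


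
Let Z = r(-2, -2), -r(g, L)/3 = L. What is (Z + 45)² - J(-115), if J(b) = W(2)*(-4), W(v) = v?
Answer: 2609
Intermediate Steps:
r(g, L) = -3*L
Z = 6 (Z = -3*(-2) = 6)
J(b) = -8 (J(b) = 2*(-4) = -8)
(Z + 45)² - J(-115) = (6 + 45)² - 1*(-8) = 51² + 8 = 2601 + 8 = 2609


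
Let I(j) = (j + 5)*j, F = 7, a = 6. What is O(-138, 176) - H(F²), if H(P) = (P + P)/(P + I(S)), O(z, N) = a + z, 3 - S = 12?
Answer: -11318/85 ≈ -133.15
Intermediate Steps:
S = -9 (S = 3 - 1*12 = 3 - 12 = -9)
I(j) = j*(5 + j) (I(j) = (5 + j)*j = j*(5 + j))
O(z, N) = 6 + z
H(P) = 2*P/(36 + P) (H(P) = (P + P)/(P - 9*(5 - 9)) = (2*P)/(P - 9*(-4)) = (2*P)/(P + 36) = (2*P)/(36 + P) = 2*P/(36 + P))
O(-138, 176) - H(F²) = (6 - 138) - 2*7²/(36 + 7²) = -132 - 2*49/(36 + 49) = -132 - 2*49/85 = -132 - 1*98/85 = -132 - 98/85 = -11318/85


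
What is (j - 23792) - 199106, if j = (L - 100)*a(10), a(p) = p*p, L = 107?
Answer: -222198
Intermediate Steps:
a(p) = p²
j = 700 (j = (107 - 100)*10² = 7*100 = 700)
(j - 23792) - 199106 = (700 - 23792) - 199106 = -23092 - 199106 = -222198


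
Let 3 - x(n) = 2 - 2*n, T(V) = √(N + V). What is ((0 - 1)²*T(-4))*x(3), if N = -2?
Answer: 7*I*√6 ≈ 17.146*I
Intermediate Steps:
T(V) = √(-2 + V)
x(n) = 1 + 2*n (x(n) = 3 - (2 - 2*n) = 3 + (-2 + 2*n) = 1 + 2*n)
((0 - 1)²*T(-4))*x(3) = ((0 - 1)²*√(-2 - 4))*(1 + 2*3) = ((-1)²*√(-6))*(1 + 6) = (1*(I*√6))*7 = (I*√6)*7 = 7*I*√6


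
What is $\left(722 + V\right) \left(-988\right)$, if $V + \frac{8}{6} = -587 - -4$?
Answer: $- \frac{408044}{3} \approx -1.3601 \cdot 10^{5}$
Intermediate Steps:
$V = - \frac{1753}{3}$ ($V = - \frac{4}{3} - 583 = - \frac{1753}{3} \approx -584.33$)
$\left(722 + V\right) \left(-988\right) = \left(722 - \frac{1753}{3}\right) \left(-988\right) = \frac{413}{3} \left(-988\right) = - \frac{408044}{3}$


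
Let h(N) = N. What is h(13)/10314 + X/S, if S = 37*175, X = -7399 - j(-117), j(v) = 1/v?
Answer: -990977297/868180950 ≈ -1.1414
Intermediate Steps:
X = -865682/117 (X = -7399 - 1/(-117) = -7399 - 1*(-1/117) = -7399 + 1/117 = -865682/117 ≈ -7399.0)
S = 6475
h(13)/10314 + X/S = 13/10314 - 865682/117/6475 = 13*(1/10314) - 865682/117*1/6475 = 13/10314 - 865682/757575 = -990977297/868180950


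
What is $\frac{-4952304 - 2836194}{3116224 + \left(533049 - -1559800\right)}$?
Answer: $- \frac{7788498}{5209073} \approx -1.4952$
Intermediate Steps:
$\frac{-4952304 - 2836194}{3116224 + \left(533049 - -1559800\right)} = - \frac{7788498}{3116224 + \left(533049 + 1559800\right)} = - \frac{7788498}{3116224 + 2092849} = - \frac{7788498}{5209073}$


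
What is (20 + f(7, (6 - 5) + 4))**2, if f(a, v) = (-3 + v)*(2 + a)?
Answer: 1444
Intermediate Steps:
(20 + f(7, (6 - 5) + 4))**2 = (20 + (-6 - 3*7 + 2*((6 - 5) + 4) + 7*((6 - 5) + 4)))**2 = (20 + (-6 - 21 + 2*(1 + 4) + 7*(1 + 4)))**2 = (20 + (-6 - 21 + 2*5 + 7*5))**2 = (20 + (-6 - 21 + 10 + 35))**2 = (20 + 18)**2 = 38**2 = 1444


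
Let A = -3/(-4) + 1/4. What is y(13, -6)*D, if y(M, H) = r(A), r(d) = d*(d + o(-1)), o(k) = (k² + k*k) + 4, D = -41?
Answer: -287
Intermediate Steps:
A = 1 (A = -3*(-¼) + 1*(¼) = ¾ + ¼ = 1)
o(k) = 4 + 2*k² (o(k) = (k² + k²) + 4 = 2*k² + 4 = 4 + 2*k²)
r(d) = d*(6 + d) (r(d) = d*(d + (4 + 2*(-1)²)) = d*(d + (4 + 2*1)) = d*(d + (4 + 2)) = d*(d + 6) = d*(6 + d))
y(M, H) = 7 (y(M, H) = 1*(6 + 1) = 1*7 = 7)
y(13, -6)*D = 7*(-41) = -287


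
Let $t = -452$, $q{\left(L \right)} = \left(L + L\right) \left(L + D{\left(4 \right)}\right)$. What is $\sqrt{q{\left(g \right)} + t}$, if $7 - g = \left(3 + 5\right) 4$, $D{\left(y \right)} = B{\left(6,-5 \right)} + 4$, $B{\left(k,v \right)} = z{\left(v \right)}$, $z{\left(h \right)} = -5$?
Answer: $4 \sqrt{53} \approx 29.12$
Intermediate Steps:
$B{\left(k,v \right)} = -5$
$D{\left(y \right)} = -1$ ($D{\left(y \right)} = -5 + 4 = -1$)
$g = -25$ ($g = 7 - \left(3 + 5\right) 4 = 7 - 8 \cdot 4 = 7 - 32 = -25$)
$q{\left(L \right)} = 2 L \left(-1 + L\right)$ ($q{\left(L \right)} = \left(L + L\right) \left(L - 1\right) = 2 L \left(-1 + L\right)$)
$\sqrt{q{\left(g \right)} + t} = \sqrt{2 \left(-25\right) \left(-1 - 25\right) - 452} = \sqrt{2 \left(-25\right) \left(-26\right) - 452} = \sqrt{1300 - 452} = \sqrt{848} = 4 \sqrt{53}$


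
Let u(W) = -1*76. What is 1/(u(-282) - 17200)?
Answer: -1/17276 ≈ -5.7884e-5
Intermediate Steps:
u(W) = -76
1/(u(-282) - 17200) = 1/(-76 - 17200) = 1/(-17276) = -1/17276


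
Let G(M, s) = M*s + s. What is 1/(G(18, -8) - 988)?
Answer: -1/1140 ≈ -0.00087719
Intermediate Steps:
G(M, s) = s + M*s
1/(G(18, -8) - 988) = 1/(-8*(1 + 18) - 988) = 1/(-8*19 - 988) = 1/(-152 - 988) = 1/(-1140) = -1/1140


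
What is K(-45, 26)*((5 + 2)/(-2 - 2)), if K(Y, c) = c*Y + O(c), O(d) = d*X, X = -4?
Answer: 4459/2 ≈ 2229.5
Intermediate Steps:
O(d) = -4*d (O(d) = d*(-4) = -4*d)
K(Y, c) = -4*c + Y*c (K(Y, c) = c*Y - 4*c = Y*c - 4*c = -4*c + Y*c)
K(-45, 26)*((5 + 2)/(-2 - 2)) = (26*(-4 - 45))*((5 + 2)/(-2 - 2)) = (26*(-49))*(7/(-4)) = -8918*(-1)/4 = -1274*(-7/4) = 4459/2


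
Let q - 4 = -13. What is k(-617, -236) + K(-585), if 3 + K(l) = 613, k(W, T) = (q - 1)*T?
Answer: 2970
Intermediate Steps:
q = -9 (q = 4 - 13 = -9)
k(W, T) = -10*T (k(W, T) = (-9 - 1)*T = -10*T)
K(l) = 610 (K(l) = -3 + 613 = 610)
k(-617, -236) + K(-585) = -10*(-236) + 610 = 2360 + 610 = 2970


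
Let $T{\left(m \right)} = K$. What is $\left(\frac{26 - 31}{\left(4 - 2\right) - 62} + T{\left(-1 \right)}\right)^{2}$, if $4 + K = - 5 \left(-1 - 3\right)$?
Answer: $\frac{37249}{144} \approx 258.67$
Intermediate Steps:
$K = 16$ ($K = -4 - 5 \left(-1 - 3\right) = -4 - -20 = -4 + 20 = 16$)
$T{\left(m \right)} = 16$
$\left(\frac{26 - 31}{\left(4 - 2\right) - 62} + T{\left(-1 \right)}\right)^{2} = \left(\frac{26 - 31}{\left(4 - 2\right) - 62} + 16\right)^{2} = \left(- \frac{5}{2 - 62} + 16\right)^{2} = \left(- \frac{5}{-60} + 16\right)^{2} = \left(\left(-5\right) \left(- \frac{1}{60}\right) + 16\right)^{2} = \left(\frac{1}{12} + 16\right)^{2} = \left(\frac{193}{12}\right)^{2} = \frac{37249}{144}$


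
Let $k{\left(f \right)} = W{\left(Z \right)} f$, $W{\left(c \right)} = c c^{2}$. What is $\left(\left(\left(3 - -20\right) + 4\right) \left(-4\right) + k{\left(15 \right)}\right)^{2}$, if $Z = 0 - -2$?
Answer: $144$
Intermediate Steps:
$Z = 2$ ($Z = 0 + 2 = 2$)
$W{\left(c \right)} = c^{3}$
$k{\left(f \right)} = 8 f$ ($k{\left(f \right)} = 2^{3} f = 8 f$)
$\left(\left(\left(3 - -20\right) + 4\right) \left(-4\right) + k{\left(15 \right)}\right)^{2} = \left(\left(\left(3 - -20\right) + 4\right) \left(-4\right) + 8 \cdot 15\right)^{2} = \left(\left(\left(3 + 20\right) + 4\right) \left(-4\right) + 120\right)^{2} = \left(\left(23 + 4\right) \left(-4\right) + 120\right)^{2} = \left(27 \left(-4\right) + 120\right)^{2} = \left(-108 + 120\right)^{2} = 12^{2} = 144$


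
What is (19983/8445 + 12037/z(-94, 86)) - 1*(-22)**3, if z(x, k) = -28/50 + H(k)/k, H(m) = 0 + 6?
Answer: -20625595038/1483505 ≈ -13903.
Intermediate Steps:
H(m) = 6
z(x, k) = -14/25 + 6/k (z(x, k) = -28/50 + 6/k = -28*1/50 + 6/k = -14/25 + 6/k)
(19983/8445 + 12037/z(-94, 86)) - 1*(-22)**3 = (19983/8445 + 12037/(-14/25 + 6/86)) - 1*(-22)**3 = (19983*(1/8445) + 12037/(-14/25 + 6*(1/86))) - 1*(-10648) = (6661/2815 + 12037/(-14/25 + 3/43)) + 10648 = (6661/2815 + 12037/(-527/1075)) + 10648 = (6661/2815 + 12037*(-1075/527)) + 10648 = (6661/2815 - 12939775/527) + 10648 = -36421956278/1483505 + 10648 = -20625595038/1483505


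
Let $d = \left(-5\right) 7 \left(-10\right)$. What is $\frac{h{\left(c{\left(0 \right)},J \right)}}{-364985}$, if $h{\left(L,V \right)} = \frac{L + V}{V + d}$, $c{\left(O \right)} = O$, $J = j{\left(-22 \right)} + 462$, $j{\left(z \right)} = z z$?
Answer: $- \frac{473}{236510280} \approx -1.9999 \cdot 10^{-6}$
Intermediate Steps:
$j{\left(z \right)} = z^{2}$
$d = 350$ ($d = \left(-35\right) \left(-10\right) = 350$)
$J = 946$ ($J = \left(-22\right)^{2} + 462 = 484 + 462 = 946$)
$h{\left(L,V \right)} = \frac{L + V}{350 + V}$ ($h{\left(L,V \right)} = \frac{L + V}{V + 350} = \frac{L + V}{350 + V}$)
$\frac{h{\left(c{\left(0 \right)},J \right)}}{-364985} = \frac{\frac{1}{350 + 946} \left(0 + 946\right)}{-364985} = \frac{1}{1296} \cdot 946 \left(- \frac{1}{364985}\right) = \frac{473}{648} \left(- \frac{1}{364985}\right) = - \frac{473}{236510280}$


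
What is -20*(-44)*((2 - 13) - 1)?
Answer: -10560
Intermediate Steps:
-20*(-44)*((2 - 13) - 1) = -(-880)*(-11 - 1) = -(-880)*(-12) = -1*10560 = -10560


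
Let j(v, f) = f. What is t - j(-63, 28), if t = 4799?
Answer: 4771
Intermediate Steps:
t - j(-63, 28) = 4799 - 1*28 = 4799 - 28 = 4771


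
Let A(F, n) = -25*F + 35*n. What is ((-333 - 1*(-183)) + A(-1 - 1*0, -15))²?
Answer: 422500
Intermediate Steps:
((-333 - 1*(-183)) + A(-1 - 1*0, -15))² = ((-333 - 1*(-183)) + (-25*(-1 - 1*0) + 35*(-15)))² = ((-333 + 183) + (-25*(-1 + 0) - 525))² = (-150 + (-25*(-1) - 525))² = (-150 + (25 - 525))² = (-150 - 500)² = (-650)² = 422500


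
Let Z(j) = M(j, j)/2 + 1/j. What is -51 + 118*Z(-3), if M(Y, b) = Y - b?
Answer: -271/3 ≈ -90.333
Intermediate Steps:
Z(j) = 1/j (Z(j) = (j - j)/2 + 1/j = 0*(½) + 1/j = 0 + 1/j = 1/j)
-51 + 118*Z(-3) = -51 + 118/(-3) = -51 + 118*(-⅓) = -51 - 118/3 = -271/3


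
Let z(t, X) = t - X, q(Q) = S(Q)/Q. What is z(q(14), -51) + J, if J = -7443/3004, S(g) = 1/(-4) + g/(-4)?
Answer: 2029389/42056 ≈ 48.254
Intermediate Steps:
S(g) = -1/4 - g/4 (S(g) = 1*(-1/4) + g*(-1/4) = -1/4 - g/4)
J = -7443/3004 (J = -7443*1/3004 = -7443/3004 ≈ -2.4777)
q(Q) = (-1/4 - Q/4)/Q
z(q(14), -51) + J = ((1/4)*(-1 - 1*14)/14 - 1*(-51)) - 7443/3004 = ((1/4)*(1/14)*(-1 - 14) + 51) - 7443/3004 = ((1/4)*(1/14)*(-15) + 51) - 7443/3004 = (-15/56 + 51) - 7443/3004 = 2841/56 - 7443/3004 = 2029389/42056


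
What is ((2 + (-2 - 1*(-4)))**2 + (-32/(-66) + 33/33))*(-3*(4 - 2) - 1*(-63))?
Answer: 10963/11 ≈ 996.64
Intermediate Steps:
((2 + (-2 - 1*(-4)))**2 + (-32/(-66) + 33/33))*(-3*(4 - 2) - 1*(-63)) = ((2 + (-2 + 4))**2 + (-32*(-1/66) + 33*(1/33)))*(-3*2 + 63) = ((2 + 2)**2 + (16/33 + 1))*(-6 + 63) = (4**2 + 49/33)*57 = (16 + 49/33)*57 = (577/33)*57 = 10963/11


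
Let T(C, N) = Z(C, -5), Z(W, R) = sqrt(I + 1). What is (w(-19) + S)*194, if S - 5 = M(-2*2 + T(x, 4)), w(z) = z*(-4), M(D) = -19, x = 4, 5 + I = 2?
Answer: 12028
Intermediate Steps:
I = -3 (I = -5 + 2 = -3)
Z(W, R) = I*sqrt(2) (Z(W, R) = sqrt(-3 + 1) = sqrt(-2) = I*sqrt(2))
T(C, N) = I*sqrt(2)
w(z) = -4*z
S = -14 (S = 5 - 19 = -14)
(w(-19) + S)*194 = (-4*(-19) - 14)*194 = (76 - 14)*194 = 62*194 = 12028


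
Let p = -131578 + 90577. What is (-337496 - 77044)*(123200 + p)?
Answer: -34074773460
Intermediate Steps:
p = -41001
(-337496 - 77044)*(123200 + p) = (-337496 - 77044)*(123200 - 41001) = -414540*82199 = -34074773460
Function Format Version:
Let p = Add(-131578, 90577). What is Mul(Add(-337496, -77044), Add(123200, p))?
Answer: -34074773460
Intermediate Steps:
p = -41001
Mul(Add(-337496, -77044), Add(123200, p)) = Mul(Add(-337496, -77044), Add(123200, -41001)) = Mul(-414540, 82199) = -34074773460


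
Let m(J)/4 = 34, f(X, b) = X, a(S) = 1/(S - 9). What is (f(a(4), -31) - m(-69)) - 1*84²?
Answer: -35961/5 ≈ -7192.2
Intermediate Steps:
a(S) = 1/(-9 + S)
m(J) = 136 (m(J) = 4*34 = 136)
(f(a(4), -31) - m(-69)) - 1*84² = (1/(-9 + 4) - 1*136) - 1*84² = (1/(-5) - 136) - 1*7056 = (-⅕ - 136) - 7056 = -681/5 - 7056 = -35961/5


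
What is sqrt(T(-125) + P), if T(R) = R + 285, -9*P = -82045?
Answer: sqrt(83485)/3 ≈ 96.313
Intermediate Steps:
P = 82045/9 (P = -1/9*(-82045) = 82045/9 ≈ 9116.1)
T(R) = 285 + R
sqrt(T(-125) + P) = sqrt((285 - 125) + 82045/9) = sqrt(160 + 82045/9) = sqrt(83485/9) = sqrt(83485)/3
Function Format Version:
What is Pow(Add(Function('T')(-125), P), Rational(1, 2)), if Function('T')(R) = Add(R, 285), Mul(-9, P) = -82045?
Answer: Mul(Rational(1, 3), Pow(83485, Rational(1, 2))) ≈ 96.313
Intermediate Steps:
P = Rational(82045, 9) (P = Mul(Rational(-1, 9), -82045) = Rational(82045, 9) ≈ 9116.1)
Function('T')(R) = Add(285, R)
Pow(Add(Function('T')(-125), P), Rational(1, 2)) = Pow(Add(Add(285, -125), Rational(82045, 9)), Rational(1, 2)) = Pow(Add(160, Rational(82045, 9)), Rational(1, 2)) = Pow(Rational(83485, 9), Rational(1, 2)) = Mul(Rational(1, 3), Pow(83485, Rational(1, 2)))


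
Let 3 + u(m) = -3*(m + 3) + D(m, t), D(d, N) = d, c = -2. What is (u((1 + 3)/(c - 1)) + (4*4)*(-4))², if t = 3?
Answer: 48400/9 ≈ 5377.8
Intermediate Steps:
u(m) = -12 - 2*m (u(m) = -3 + (-3*(m + 3) + m) = -3 + (-3*(3 + m) + m) = -3 + ((-9 - 3*m) + m) = -3 + (-9 - 2*m) = -12 - 2*m)
(u((1 + 3)/(c - 1)) + (4*4)*(-4))² = ((-12 - 2*(1 + 3)/(-2 - 1)) + (4*4)*(-4))² = ((-12 - 8/(-3)) + 16*(-4))² = ((-12 - 8*(-1)/3) - 64)² = ((-12 - 2*(-4/3)) - 64)² = ((-12 + 8/3) - 64)² = (-28/3 - 64)² = (-220/3)² = 48400/9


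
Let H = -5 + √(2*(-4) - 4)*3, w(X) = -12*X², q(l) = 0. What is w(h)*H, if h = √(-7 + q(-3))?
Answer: -420 + 504*I*√3 ≈ -420.0 + 872.95*I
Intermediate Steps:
h = I*√7 (h = √(-7 + 0) = √(-7) = I*√7 ≈ 2.6458*I)
H = -5 + 6*I*√3 (H = -5 + √(-8 - 4)*3 = -5 + √(-12)*3 = -5 + (2*I*√3)*3 = -5 + 6*I*√3 ≈ -5.0 + 10.392*I)
w(h)*H = (-12*(I*√7)²)*(-5 + 6*I*√3) = (-12*(-7))*(-5 + 6*I*√3) = 84*(-5 + 6*I*√3) = -420 + 504*I*√3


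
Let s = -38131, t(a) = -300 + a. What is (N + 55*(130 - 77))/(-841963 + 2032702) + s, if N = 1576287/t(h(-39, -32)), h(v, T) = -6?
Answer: -1543738415539/40485126 ≈ -38131.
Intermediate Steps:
N = -175143/34 (N = 1576287/(-300 - 6) = 1576287/(-306) = 1576287*(-1/306) = -175143/34 ≈ -5151.3)
(N + 55*(130 - 77))/(-841963 + 2032702) + s = (-175143/34 + 55*(130 - 77))/(-841963 + 2032702) - 38131 = (-175143/34 + 55*53)/1190739 - 38131 = (-175143/34 + 2915)*(1/1190739) - 38131 = -76033/34*1/1190739 - 38131 = -76033/40485126 - 38131 = -1543738415539/40485126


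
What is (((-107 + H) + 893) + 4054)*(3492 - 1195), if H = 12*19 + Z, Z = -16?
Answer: 11604444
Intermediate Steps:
H = 212 (H = 12*19 - 16 = 228 - 16 = 212)
(((-107 + H) + 893) + 4054)*(3492 - 1195) = (((-107 + 212) + 893) + 4054)*(3492 - 1195) = ((105 + 893) + 4054)*2297 = (998 + 4054)*2297 = 5052*2297 = 11604444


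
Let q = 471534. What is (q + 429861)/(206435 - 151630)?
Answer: 180279/10961 ≈ 16.447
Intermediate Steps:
(q + 429861)/(206435 - 151630) = (471534 + 429861)/(206435 - 151630) = 901395/54805 = 901395*(1/54805) = 180279/10961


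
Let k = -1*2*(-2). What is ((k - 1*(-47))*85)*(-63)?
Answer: -273105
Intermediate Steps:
k = 4 (k = -2*(-2) = 4)
((k - 1*(-47))*85)*(-63) = ((4 - 1*(-47))*85)*(-63) = ((4 + 47)*85)*(-63) = (51*85)*(-63) = 4335*(-63) = -273105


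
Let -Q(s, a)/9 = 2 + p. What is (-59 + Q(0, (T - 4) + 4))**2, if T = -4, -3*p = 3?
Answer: 4624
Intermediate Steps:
p = -1 (p = -1/3*3 = -1)
Q(s, a) = -9 (Q(s, a) = -9*(2 - 1) = -9*1 = -9)
(-59 + Q(0, (T - 4) + 4))**2 = (-59 - 9)**2 = (-68)**2 = 4624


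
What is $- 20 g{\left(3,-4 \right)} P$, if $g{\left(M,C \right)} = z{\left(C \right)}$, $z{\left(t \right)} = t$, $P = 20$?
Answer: $1600$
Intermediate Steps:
$g{\left(M,C \right)} = C$
$- 20 g{\left(3,-4 \right)} P = \left(-20\right) \left(-4\right) 20 = 80 \cdot 20 = 1600$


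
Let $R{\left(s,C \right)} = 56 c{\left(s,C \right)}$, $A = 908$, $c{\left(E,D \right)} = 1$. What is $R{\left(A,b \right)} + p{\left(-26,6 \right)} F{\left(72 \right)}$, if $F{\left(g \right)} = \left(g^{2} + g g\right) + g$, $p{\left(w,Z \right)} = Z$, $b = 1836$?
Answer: $62696$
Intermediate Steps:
$R{\left(s,C \right)} = 56$ ($R{\left(s,C \right)} = 56 \cdot 1 = 56$)
$F{\left(g \right)} = g + 2 g^{2}$ ($F{\left(g \right)} = \left(g^{2} + g^{2}\right) + g = 2 g^{2} + g = g + 2 g^{2}$)
$R{\left(A,b \right)} + p{\left(-26,6 \right)} F{\left(72 \right)} = 56 + 6 \cdot 72 \left(1 + 2 \cdot 72\right) = 56 + 6 \cdot 72 \left(1 + 144\right) = 56 + 6 \cdot 72 \cdot 145 = 56 + 6 \cdot 10440 = 56 + 62640 = 62696$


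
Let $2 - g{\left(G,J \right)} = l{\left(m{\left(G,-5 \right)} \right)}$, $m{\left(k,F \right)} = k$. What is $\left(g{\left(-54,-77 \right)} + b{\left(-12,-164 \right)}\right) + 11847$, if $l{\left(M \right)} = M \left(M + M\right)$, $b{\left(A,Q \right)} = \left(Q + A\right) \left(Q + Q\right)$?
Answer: $63745$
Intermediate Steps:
$b{\left(A,Q \right)} = 2 Q \left(A + Q\right)$ ($b{\left(A,Q \right)} = \left(A + Q\right) 2 Q = 2 Q \left(A + Q\right)$)
$l{\left(M \right)} = 2 M^{2}$ ($l{\left(M \right)} = M 2 M = 2 M^{2}$)
$g{\left(G,J \right)} = 2 - 2 G^{2}$
$\left(g{\left(-54,-77 \right)} + b{\left(-12,-164 \right)}\right) + 11847 = \left(\left(2 - 2 \left(-54\right)^{2}\right) + 2 \left(-164\right) \left(-12 - 164\right)\right) + 11847 = \left(\left(2 - 5832\right) + 2 \left(-164\right) \left(-176\right)\right) + 11847 = \left(\left(2 - 5832\right) + 57728\right) + 11847 = \left(-5830 + 57728\right) + 11847 = 51898 + 11847 = 63745$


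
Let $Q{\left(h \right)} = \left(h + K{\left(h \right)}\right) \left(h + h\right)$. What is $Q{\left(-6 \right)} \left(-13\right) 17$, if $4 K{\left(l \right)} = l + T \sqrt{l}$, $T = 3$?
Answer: $-19890 + 1989 i \sqrt{6} \approx -19890.0 + 4872.0 i$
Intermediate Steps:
$K{\left(l \right)} = \frac{l}{4} + \frac{3 \sqrt{l}}{4}$ ($K{\left(l \right)} = \frac{l + 3 \sqrt{l}}{4} = \frac{l}{4} + \frac{3 \sqrt{l}}{4}$)
$Q{\left(h \right)} = 2 h \left(\frac{3 \sqrt{h}}{4} + \frac{5 h}{4}\right)$ ($Q{\left(h \right)} = \left(h + \left(\frac{h}{4} + \frac{3 \sqrt{h}}{4}\right)\right) \left(h + h\right) = \left(\frac{3 \sqrt{h}}{4} + \frac{5 h}{4}\right) 2 h = 2 h \left(\frac{3 \sqrt{h}}{4} + \frac{5 h}{4}\right)$)
$Q{\left(-6 \right)} \left(-13\right) 17 = \frac{1}{2} \left(-6\right) \left(3 \sqrt{-6} + 5 \left(-6\right)\right) \left(-13\right) 17 = \frac{1}{2} \left(-6\right) \left(3 i \sqrt{6} - 30\right) \left(-13\right) 17 = \frac{1}{2} \left(-6\right) \left(-30 + 3 i \sqrt{6}\right) \left(-13\right) 17 = \left(90 - 9 i \sqrt{6}\right) \left(-13\right) 17 = \left(-1170 + 117 i \sqrt{6}\right) 17 = -19890 + 1989 i \sqrt{6}$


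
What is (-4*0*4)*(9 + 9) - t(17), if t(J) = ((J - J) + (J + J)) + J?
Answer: -51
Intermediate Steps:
t(J) = 3*J (t(J) = (0 + 2*J) + J = 2*J + J = 3*J)
(-4*0*4)*(9 + 9) - t(17) = (-4*0*4)*(9 + 9) - 3*17 = (0*4)*18 - 1*51 = 0*18 - 51 = 0 - 51 = -51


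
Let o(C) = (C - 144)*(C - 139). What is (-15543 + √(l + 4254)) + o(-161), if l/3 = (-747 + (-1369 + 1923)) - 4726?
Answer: 75957 + 3*I*√1167 ≈ 75957.0 + 102.48*I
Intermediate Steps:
l = -14757 (l = 3*((-747 + (-1369 + 1923)) - 4726) = 3*((-747 + 554) - 4726) = 3*(-193 - 4726) = 3*(-4919) = -14757)
o(C) = (-144 + C)*(-139 + C)
(-15543 + √(l + 4254)) + o(-161) = (-15543 + √(-14757 + 4254)) + (20016 + (-161)² - 283*(-161)) = (-15543 + √(-10503)) + (20016 + 25921 + 45563) = (-15543 + 3*I*√1167) + 91500 = 75957 + 3*I*√1167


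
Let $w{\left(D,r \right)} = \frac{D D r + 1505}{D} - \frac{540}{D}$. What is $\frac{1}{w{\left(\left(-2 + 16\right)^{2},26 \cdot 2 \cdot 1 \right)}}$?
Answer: $\frac{196}{1998597} \approx 9.8069 \cdot 10^{-5}$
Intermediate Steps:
$w{\left(D,r \right)} = - \frac{540}{D} + \frac{1505 + r D^{2}}{D}$ ($w{\left(D,r \right)} = \frac{D^{2} r + 1505}{D} - \frac{540}{D} = \frac{r D^{2} + 1505}{D} - \frac{540}{D} = \frac{1505 + r D^{2}}{D} - \frac{540}{D} = - \frac{540}{D} + \frac{1505 + r D^{2}}{D}$)
$\frac{1}{w{\left(\left(-2 + 16\right)^{2},26 \cdot 2 \cdot 1 \right)}} = \frac{1}{\frac{965}{\left(-2 + 16\right)^{2}} + \left(-2 + 16\right)^{2} \cdot 26 \cdot 2 \cdot 1} = \frac{1}{\frac{965}{14^{2}} + 14^{2} \cdot 26 \cdot 2} = \frac{1}{\frac{965}{196} + 196 \cdot 52} = \frac{1}{965 \cdot \frac{1}{196} + 10192} = \frac{1}{\frac{965}{196} + 10192} = \frac{1}{\frac{1998597}{196}} = \frac{196}{1998597}$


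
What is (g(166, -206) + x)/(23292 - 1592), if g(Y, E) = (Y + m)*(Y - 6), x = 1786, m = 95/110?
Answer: 156663/119350 ≈ 1.3126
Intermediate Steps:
m = 19/22 (m = 95*(1/110) = 19/22 ≈ 0.86364)
g(Y, E) = (-6 + Y)*(19/22 + Y) (g(Y, E) = (Y + 19/22)*(Y - 6) = (19/22 + Y)*(-6 + Y) = (-6 + Y)*(19/22 + Y))
(g(166, -206) + x)/(23292 - 1592) = ((-57/11 + 166² - 113/22*166) + 1786)/(23292 - 1592) = ((-57/11 + 27556 - 9379/11) + 1786)/21700 = (293680/11 + 1786)*(1/21700) = (313326/11)*(1/21700) = 156663/119350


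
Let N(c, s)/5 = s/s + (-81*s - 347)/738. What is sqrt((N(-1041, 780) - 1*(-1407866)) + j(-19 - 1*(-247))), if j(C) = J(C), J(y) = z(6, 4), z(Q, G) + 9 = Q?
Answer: sqrt(85172493818)/246 ≈ 1186.4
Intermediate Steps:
z(Q, G) = -9 + Q
N(c, s) = 1955/738 - 45*s/82 (N(c, s) = 5*(s/s + (-81*s - 347)/738) = 5*(1 + (-347 - 81*s)*(1/738)) = 5*(1 + (-347/738 - 9*s/82)) = 5*(391/738 - 9*s/82) = 1955/738 - 45*s/82)
J(y) = -3 (J(y) = -9 + 6 = -3)
j(C) = -3
sqrt((N(-1041, 780) - 1*(-1407866)) + j(-19 - 1*(-247))) = sqrt(((1955/738 - 45/82*780) - 1*(-1407866)) - 3) = sqrt(((1955/738 - 17550/41) + 1407866) - 3) = sqrt((-313945/738 + 1407866) - 3) = sqrt(1038691163/738 - 3) = sqrt(1038688949/738) = sqrt(85172493818)/246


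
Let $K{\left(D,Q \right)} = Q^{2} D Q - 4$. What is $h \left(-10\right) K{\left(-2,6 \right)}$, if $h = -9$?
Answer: $-39240$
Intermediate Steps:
$K{\left(D,Q \right)} = -4 + D Q^{3}$ ($K{\left(D,Q \right)} = D Q^{2} Q - 4 = D Q^{3} - 4 = -4 + D Q^{3}$)
$h \left(-10\right) K{\left(-2,6 \right)} = \left(-9\right) \left(-10\right) \left(-4 - 2 \cdot 6^{3}\right) = 90 \left(-4 - 432\right) = 90 \left(-436\right) = -39240$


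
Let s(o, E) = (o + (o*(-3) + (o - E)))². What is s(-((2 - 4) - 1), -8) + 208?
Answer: 233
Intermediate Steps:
s(o, E) = (-E - o)² (s(o, E) = (o + (-3*o + (o - E)))² = (o + (-E - 2*o))² = (-E - o)²)
s(-((2 - 4) - 1), -8) + 208 = (-8 - ((2 - 4) - 1))² + 208 = (-8 - (-2 - 1))² + 208 = (-8 - 1*(-3))² + 208 = (-8 + 3)² + 208 = (-5)² + 208 = 25 + 208 = 233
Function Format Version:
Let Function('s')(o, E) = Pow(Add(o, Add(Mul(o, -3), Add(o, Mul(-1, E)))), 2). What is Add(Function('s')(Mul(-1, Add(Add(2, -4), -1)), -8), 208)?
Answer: 233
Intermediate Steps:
Function('s')(o, E) = Pow(Add(Mul(-1, E), Mul(-1, o)), 2) (Function('s')(o, E) = Pow(Add(o, Add(Mul(-3, o), Add(o, Mul(-1, E)))), 2) = Pow(Add(o, Add(Mul(-1, E), Mul(-2, o))), 2) = Pow(Add(Mul(-1, E), Mul(-1, o)), 2))
Add(Function('s')(Mul(-1, Add(Add(2, -4), -1)), -8), 208) = Add(Pow(Add(-8, Mul(-1, Add(Add(2, -4), -1))), 2), 208) = Add(Pow(Add(-8, Mul(-1, Add(-2, -1))), 2), 208) = Add(Pow(Add(-8, Mul(-1, -3)), 2), 208) = Add(Pow(Add(-8, 3), 2), 208) = Add(Pow(-5, 2), 208) = Add(25, 208) = 233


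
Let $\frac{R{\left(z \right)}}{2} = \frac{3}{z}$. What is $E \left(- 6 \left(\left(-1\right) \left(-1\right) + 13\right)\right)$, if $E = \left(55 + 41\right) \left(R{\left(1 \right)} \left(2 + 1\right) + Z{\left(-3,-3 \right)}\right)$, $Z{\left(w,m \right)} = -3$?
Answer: $-120960$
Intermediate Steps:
$R{\left(z \right)} = \frac{6}{z}$ ($R{\left(z \right)} = 2 \frac{3}{z} = \frac{6}{z}$)
$E = 1440$ ($E = \left(55 + 41\right) \left(\frac{6}{1} \left(2 + 1\right) - 3\right) = 96 \left(6 \cdot 1 \cdot 3 - 3\right) = 96 \left(6 \cdot 3 - 3\right) = 96 \left(18 - 3\right) = 96 \cdot 15 = 1440$)
$E \left(- 6 \left(\left(-1\right) \left(-1\right) + 13\right)\right) = 1440 \left(- 6 \left(\left(-1\right) \left(-1\right) + 13\right)\right) = 1440 \left(- 6 \left(1 + 13\right)\right) = 1440 \left(\left(-6\right) 14\right) = 1440 \left(-84\right) = -120960$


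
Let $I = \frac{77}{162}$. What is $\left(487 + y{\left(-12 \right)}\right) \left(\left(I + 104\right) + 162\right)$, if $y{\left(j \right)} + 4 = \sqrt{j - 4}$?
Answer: $\frac{6950209}{54} + \frac{86338 i}{81} \approx 1.2871 \cdot 10^{5} + 1065.9 i$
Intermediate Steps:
$I = \frac{77}{162}$ ($I = 77 \cdot \frac{1}{162} = \frac{77}{162} \approx 0.47531$)
$y{\left(j \right)} = -4 + \sqrt{-4 + j}$ ($y{\left(j \right)} = -4 + \sqrt{j - 4} = -4 + \sqrt{-4 + j}$)
$\left(487 + y{\left(-12 \right)}\right) \left(\left(I + 104\right) + 162\right) = \left(487 - \left(4 - \sqrt{-4 - 12}\right)\right) \left(\left(\frac{77}{162} + 104\right) + 162\right) = \left(487 - \left(4 - \sqrt{-16}\right)\right) \left(\frac{16925}{162} + 162\right) = \left(487 - \left(4 - 4 i\right)\right) \frac{43169}{162} = \left(483 + 4 i\right) \frac{43169}{162} = \frac{6950209}{54} + \frac{86338 i}{81}$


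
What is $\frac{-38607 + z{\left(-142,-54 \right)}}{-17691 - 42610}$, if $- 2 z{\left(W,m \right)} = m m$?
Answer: $\frac{40065}{60301} \approx 0.66442$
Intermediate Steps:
$z{\left(W,m \right)} = - \frac{m^{2}}{2}$ ($z{\left(W,m \right)} = - \frac{m m}{2} = - \frac{m^{2}}{2}$)
$\frac{-38607 + z{\left(-142,-54 \right)}}{-17691 - 42610} = \frac{-38607 - \frac{\left(-54\right)^{2}}{2}}{-17691 - 42610} = \frac{-38607 - 1458}{-60301} = \left(-38607 - 1458\right) \left(- \frac{1}{60301}\right) = \left(-40065\right) \left(- \frac{1}{60301}\right) = \frac{40065}{60301}$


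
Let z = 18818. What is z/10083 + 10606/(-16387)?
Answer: 201430268/165230121 ≈ 1.2191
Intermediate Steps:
z/10083 + 10606/(-16387) = 18818/10083 + 10606/(-16387) = 18818*(1/10083) + 10606*(-1/16387) = 18818/10083 - 10606/16387 = 201430268/165230121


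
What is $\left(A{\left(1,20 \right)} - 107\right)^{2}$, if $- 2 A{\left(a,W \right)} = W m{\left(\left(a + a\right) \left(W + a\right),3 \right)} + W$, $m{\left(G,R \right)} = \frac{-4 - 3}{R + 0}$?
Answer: $\frac{78961}{9} \approx 8773.4$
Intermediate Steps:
$m{\left(G,R \right)} = - \frac{7}{R}$
$A{\left(a,W \right)} = \frac{2 W}{3}$ ($A{\left(a,W \right)} = - \frac{W \left(- \frac{7}{3}\right) + W}{2} = - \frac{- \frac{7 W}{3} + W}{2} = - \frac{\left(- \frac{4}{3}\right) W}{2} = \frac{2 W}{3}$)
$\left(A{\left(1,20 \right)} - 107\right)^{2} = \left(\frac{2}{3} \cdot 20 - 107\right)^{2} = \left(\frac{40}{3} - 107\right)^{2} = \left(- \frac{281}{3}\right)^{2} = \frac{78961}{9}$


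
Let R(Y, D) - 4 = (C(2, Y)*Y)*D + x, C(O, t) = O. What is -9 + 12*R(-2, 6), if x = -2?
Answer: -273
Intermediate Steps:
R(Y, D) = 2 + 2*D*Y (R(Y, D) = 4 + ((2*Y)*D - 2) = 4 + (2*D*Y - 2) = 4 + (-2 + 2*D*Y) = 2 + 2*D*Y)
-9 + 12*R(-2, 6) = -9 + 12*(2 + 2*6*(-2)) = -9 + 12*(2 - 24) = -9 + 12*(-22) = -9 - 264 = -273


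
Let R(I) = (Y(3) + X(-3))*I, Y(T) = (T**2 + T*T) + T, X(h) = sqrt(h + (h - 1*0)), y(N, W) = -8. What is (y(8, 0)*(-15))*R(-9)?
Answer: -22680 - 1080*I*sqrt(6) ≈ -22680.0 - 2645.4*I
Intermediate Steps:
X(h) = sqrt(2)*sqrt(h) (X(h) = sqrt(h + (h + 0)) = sqrt(h + h) = sqrt(2*h) = sqrt(2)*sqrt(h))
Y(T) = T + 2*T**2 (Y(T) = (T**2 + T**2) + T = 2*T**2 + T = T + 2*T**2)
R(I) = I*(21 + I*sqrt(6)) (R(I) = (3*(1 + 2*3) + sqrt(2)*sqrt(-3))*I = (3*(1 + 6) + sqrt(2)*(I*sqrt(3)))*I = (3*7 + I*sqrt(6))*I = (21 + I*sqrt(6))*I = I*(21 + I*sqrt(6)))
(y(8, 0)*(-15))*R(-9) = (-8*(-15))*(-9*(21 + I*sqrt(6))) = 120*(-189 - 9*I*sqrt(6)) = -22680 - 1080*I*sqrt(6)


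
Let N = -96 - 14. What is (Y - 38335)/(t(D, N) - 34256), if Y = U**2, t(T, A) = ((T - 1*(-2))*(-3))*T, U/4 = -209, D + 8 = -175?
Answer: -660561/133625 ≈ -4.9434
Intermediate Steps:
D = -183 (D = -8 - 175 = -183)
U = -836 (U = 4*(-209) = -836)
N = -110
t(T, A) = T*(-6 - 3*T) (t(T, A) = ((T + 2)*(-3))*T = ((2 + T)*(-3))*T = (-6 - 3*T)*T = T*(-6 - 3*T))
Y = 698896 (Y = (-836)**2 = 698896)
(Y - 38335)/(t(D, N) - 34256) = (698896 - 38335)/(-3*(-183)*(2 - 183) - 34256) = 660561/(-3*(-183)*(-181) - 34256) = 660561/(-99369 - 34256) = 660561/(-133625) = 660561*(-1/133625) = -660561/133625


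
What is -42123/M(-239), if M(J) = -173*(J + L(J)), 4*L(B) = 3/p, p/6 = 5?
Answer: -1684920/1653707 ≈ -1.0189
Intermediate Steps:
p = 30 (p = 6*5 = 30)
L(B) = 1/40 (L(B) = (3/30)/4 = (3*(1/30))/4 = (¼)*(⅒) = 1/40)
M(J) = -173/40 - 173*J (M(J) = -173*(J + 1/40) = -173*(1/40 + J) = -173/40 - 173*J)
-42123/M(-239) = -42123/(-173/40 - 173*(-239)) = -42123/(-173/40 + 41347) = -42123/1653707/40 = -42123*40/1653707 = -1684920/1653707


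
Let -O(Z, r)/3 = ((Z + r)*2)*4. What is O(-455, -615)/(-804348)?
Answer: -2140/67029 ≈ -0.031926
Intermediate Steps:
O(Z, r) = -24*Z - 24*r (O(Z, r) = -3*(Z + r)*2*4 = -3*(2*Z + 2*r)*4 = -3*(8*Z + 8*r) = -24*Z - 24*r)
O(-455, -615)/(-804348) = (-24*(-455) - 24*(-615))/(-804348) = (10920 + 14760)*(-1/804348) = 25680*(-1/804348) = -2140/67029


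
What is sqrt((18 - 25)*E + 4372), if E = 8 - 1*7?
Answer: 3*sqrt(485) ≈ 66.068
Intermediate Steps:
E = 1 (E = 8 - 7 = 1)
sqrt((18 - 25)*E + 4372) = sqrt((18 - 25)*1 + 4372) = sqrt(-7*1 + 4372) = sqrt(-7 + 4372) = sqrt(4365) = 3*sqrt(485)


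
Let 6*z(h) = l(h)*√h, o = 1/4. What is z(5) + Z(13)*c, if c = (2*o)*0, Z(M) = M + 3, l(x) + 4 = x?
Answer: √5/6 ≈ 0.37268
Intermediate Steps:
l(x) = -4 + x
o = ¼ ≈ 0.25000
z(h) = √h*(-4 + h)/6 (z(h) = ((-4 + h)*√h)/6 = (√h*(-4 + h))/6 = √h*(-4 + h)/6)
Z(M) = 3 + M
c = 0 (c = (2*(¼))*0 = (½)*0 = 0)
z(5) + Z(13)*c = √5*(-4 + 5)/6 + (3 + 13)*0 = (⅙)*√5*1 + 16*0 = √5/6 + 0 = √5/6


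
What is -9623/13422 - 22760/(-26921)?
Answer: 46423937/361333662 ≈ 0.12848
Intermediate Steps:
-9623/13422 - 22760/(-26921) = -9623*1/13422 - 22760*(-1/26921) = -9623/13422 + 22760/26921 = 46423937/361333662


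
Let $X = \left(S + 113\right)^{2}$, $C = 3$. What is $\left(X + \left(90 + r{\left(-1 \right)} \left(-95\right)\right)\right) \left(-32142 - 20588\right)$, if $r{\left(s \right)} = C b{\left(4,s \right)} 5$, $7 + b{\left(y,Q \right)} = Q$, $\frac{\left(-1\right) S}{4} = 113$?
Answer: $-6665652030$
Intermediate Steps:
$S = -452$ ($S = \left(-4\right) 113 = -452$)
$b{\left(y,Q \right)} = -7 + Q$
$r{\left(s \right)} = -105 + 15 s$ ($r{\left(s \right)} = 3 \left(-7 + s\right) 5 = \left(-21 + 3 s\right) 5 = -105 + 15 s$)
$X = 114921$ ($X = \left(-452 + 113\right)^{2} = \left(-339\right)^{2} = 114921$)
$\left(X + \left(90 + r{\left(-1 \right)} \left(-95\right)\right)\right) \left(-32142 - 20588\right) = \left(114921 + \left(90 + \left(-105 + 15 \left(-1\right)\right) \left(-95\right)\right)\right) \left(-32142 - 20588\right) = \left(114921 + \left(90 + \left(-105 - 15\right) \left(-95\right)\right)\right) \left(-52730\right) = \left(114921 + \left(90 - -11400\right)\right) \left(-52730\right) = \left(114921 + \left(90 + 11400\right)\right) \left(-52730\right) = \left(114921 + 11490\right) \left(-52730\right) = 126411 \left(-52730\right) = -6665652030$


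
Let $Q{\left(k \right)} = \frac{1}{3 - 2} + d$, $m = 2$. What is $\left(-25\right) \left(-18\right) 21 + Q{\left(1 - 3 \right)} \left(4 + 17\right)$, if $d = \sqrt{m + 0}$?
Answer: $9471 + 21 \sqrt{2} \approx 9500.7$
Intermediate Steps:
$d = \sqrt{2}$ ($d = \sqrt{2 + 0} = \sqrt{2} \approx 1.4142$)
$Q{\left(k \right)} = 1 + \sqrt{2}$ ($Q{\left(k \right)} = \frac{1}{3 - 2} + \sqrt{2} = 1^{-1} + \sqrt{2} = 1 + \sqrt{2}$)
$\left(-25\right) \left(-18\right) 21 + Q{\left(1 - 3 \right)} \left(4 + 17\right) = \left(-25\right) \left(-18\right) 21 + \left(1 + \sqrt{2}\right) \left(4 + 17\right) = 450 \cdot 21 + \left(1 + \sqrt{2}\right) 21 = 9450 + \left(21 + 21 \sqrt{2}\right) = 9471 + 21 \sqrt{2}$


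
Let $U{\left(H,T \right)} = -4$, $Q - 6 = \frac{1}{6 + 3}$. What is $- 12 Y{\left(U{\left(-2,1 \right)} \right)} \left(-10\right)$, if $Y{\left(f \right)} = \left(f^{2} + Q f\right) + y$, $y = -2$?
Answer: $- \frac{3760}{3} \approx -1253.3$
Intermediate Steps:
$Q = \frac{55}{9}$ ($Q = 6 + \frac{1}{6 + 3} = 6 + \frac{1}{9} = \frac{55}{9} \approx 6.1111$)
$Y{\left(f \right)} = -2 + f^{2} + \frac{55 f}{9}$ ($Y{\left(f \right)} = \left(f^{2} + \frac{55 f}{9}\right) - 2 = -2 + f^{2} + \frac{55 f}{9}$)
$- 12 Y{\left(U{\left(-2,1 \right)} \right)} \left(-10\right) = - 12 \left(-2 + \left(-4\right)^{2} + \frac{55}{9} \left(-4\right)\right) \left(-10\right) = - 12 \left(-2 + 16 - \frac{220}{9}\right) \left(-10\right) = \left(-12\right) \left(- \frac{94}{9}\right) \left(-10\right) = \frac{376}{3} \left(-10\right) = - \frac{3760}{3}$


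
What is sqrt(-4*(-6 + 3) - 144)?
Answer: 2*I*sqrt(33) ≈ 11.489*I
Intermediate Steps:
sqrt(-4*(-6 + 3) - 144) = sqrt(-4*(-3) - 144) = sqrt(12 - 144) = sqrt(-132) = 2*I*sqrt(33)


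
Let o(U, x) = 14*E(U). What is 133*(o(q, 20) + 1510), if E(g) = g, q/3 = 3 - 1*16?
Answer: 128212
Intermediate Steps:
q = -39 (q = 3*(3 - 1*16) = 3*(3 - 16) = 3*(-13) = -39)
o(U, x) = 14*U
133*(o(q, 20) + 1510) = 133*(14*(-39) + 1510) = 133*(-546 + 1510) = 133*964 = 128212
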